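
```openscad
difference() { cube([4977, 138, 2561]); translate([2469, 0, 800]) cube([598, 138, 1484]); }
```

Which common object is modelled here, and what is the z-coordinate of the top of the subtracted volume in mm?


A wall with a window opening. The window head height is 2284 mm.

A wall with a rectangular opening subtracted — a window. Sill at z = 800, opening 1484 mm tall, so the head is at 800 + 1484 = 2284 mm.


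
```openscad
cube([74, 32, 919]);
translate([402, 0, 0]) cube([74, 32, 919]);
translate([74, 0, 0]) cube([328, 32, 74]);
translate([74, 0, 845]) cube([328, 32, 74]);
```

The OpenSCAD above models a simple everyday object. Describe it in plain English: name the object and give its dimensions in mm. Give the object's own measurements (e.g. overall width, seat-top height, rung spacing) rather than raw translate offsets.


A rectangular picture frame lying in the x–z plane (depth along y). The opening is 328 mm wide (x) by 771 mm tall (z), surrounded by a border 74 mm wide on all four sides. The frame is 32 mm deep and is made of two full-height vertical stiles with two horizontal rails fitted between them.


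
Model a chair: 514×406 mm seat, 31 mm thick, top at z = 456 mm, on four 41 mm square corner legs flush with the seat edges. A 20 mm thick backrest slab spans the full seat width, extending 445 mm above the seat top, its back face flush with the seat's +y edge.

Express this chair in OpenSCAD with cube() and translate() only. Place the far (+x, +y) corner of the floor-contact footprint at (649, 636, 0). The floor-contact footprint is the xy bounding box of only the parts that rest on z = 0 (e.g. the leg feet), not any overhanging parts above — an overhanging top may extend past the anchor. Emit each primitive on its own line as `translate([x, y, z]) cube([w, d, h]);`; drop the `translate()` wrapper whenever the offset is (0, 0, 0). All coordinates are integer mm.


translate([135, 230, 425]) cube([514, 406, 31]);
translate([135, 230, 0]) cube([41, 41, 425]);
translate([608, 230, 0]) cube([41, 41, 425]);
translate([135, 595, 0]) cube([41, 41, 425]);
translate([608, 595, 0]) cube([41, 41, 425]);
translate([135, 616, 456]) cube([514, 20, 445]);


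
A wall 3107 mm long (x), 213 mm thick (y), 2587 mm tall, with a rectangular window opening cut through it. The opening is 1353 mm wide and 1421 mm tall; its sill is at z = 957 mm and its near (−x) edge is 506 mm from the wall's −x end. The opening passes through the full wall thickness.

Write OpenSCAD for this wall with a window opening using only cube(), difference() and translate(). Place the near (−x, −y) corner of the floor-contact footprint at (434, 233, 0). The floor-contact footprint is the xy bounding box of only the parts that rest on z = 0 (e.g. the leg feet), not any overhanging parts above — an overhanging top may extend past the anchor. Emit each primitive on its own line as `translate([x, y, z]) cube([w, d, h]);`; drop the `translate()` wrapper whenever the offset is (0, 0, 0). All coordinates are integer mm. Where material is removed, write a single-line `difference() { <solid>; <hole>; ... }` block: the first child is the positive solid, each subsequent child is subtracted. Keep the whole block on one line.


difference() { translate([434, 233, 0]) cube([3107, 213, 2587]); translate([940, 233, 957]) cube([1353, 213, 1421]); }


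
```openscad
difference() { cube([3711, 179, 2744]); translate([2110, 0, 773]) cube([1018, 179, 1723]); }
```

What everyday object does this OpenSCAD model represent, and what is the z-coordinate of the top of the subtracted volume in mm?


A wall with a window opening. The window head height is 2496 mm.

A wall with a rectangular opening subtracted — a window. Sill at z = 773, opening 1723 mm tall, so the head is at 773 + 1723 = 2496 mm.


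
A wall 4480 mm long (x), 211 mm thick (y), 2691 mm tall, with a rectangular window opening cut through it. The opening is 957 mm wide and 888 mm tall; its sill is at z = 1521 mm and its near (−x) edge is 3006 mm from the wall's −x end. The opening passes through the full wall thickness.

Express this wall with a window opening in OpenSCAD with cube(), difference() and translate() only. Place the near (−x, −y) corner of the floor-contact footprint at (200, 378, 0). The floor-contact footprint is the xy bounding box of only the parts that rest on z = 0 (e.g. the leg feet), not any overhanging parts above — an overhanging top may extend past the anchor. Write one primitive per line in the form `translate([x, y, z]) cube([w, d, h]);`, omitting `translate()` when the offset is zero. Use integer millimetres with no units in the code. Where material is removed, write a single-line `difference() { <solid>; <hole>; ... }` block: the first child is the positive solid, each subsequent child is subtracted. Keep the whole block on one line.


difference() { translate([200, 378, 0]) cube([4480, 211, 2691]); translate([3206, 378, 1521]) cube([957, 211, 888]); }


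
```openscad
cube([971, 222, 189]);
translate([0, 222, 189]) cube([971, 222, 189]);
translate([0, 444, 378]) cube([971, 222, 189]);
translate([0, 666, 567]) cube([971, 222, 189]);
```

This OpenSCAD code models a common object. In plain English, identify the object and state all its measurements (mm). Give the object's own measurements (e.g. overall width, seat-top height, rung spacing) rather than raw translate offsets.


A straight staircase of 4 solid steps. Each step is 971 mm wide (x), 222 mm deep (y, the going) and 189 mm tall (the rise). The first step rests on the floor; each subsequent step sits one going further in +y and one rise higher in +z, directly behind and above the previous step with no overlap.


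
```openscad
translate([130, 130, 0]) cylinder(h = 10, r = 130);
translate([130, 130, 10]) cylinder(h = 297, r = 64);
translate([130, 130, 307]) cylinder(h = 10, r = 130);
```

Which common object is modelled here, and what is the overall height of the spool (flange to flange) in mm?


A spool. The overall height is 317 mm.

Three coaxial cylinders, large–small–large — a spool. Two 10 mm flanges and a 297 mm core give 10 + 297 + 10 = 317 mm.


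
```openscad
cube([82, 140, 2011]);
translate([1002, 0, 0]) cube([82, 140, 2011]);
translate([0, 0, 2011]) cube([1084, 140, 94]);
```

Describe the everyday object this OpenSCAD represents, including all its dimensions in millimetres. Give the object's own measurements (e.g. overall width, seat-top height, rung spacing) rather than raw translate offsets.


A door frame. The clear opening is 920 mm wide and 2011 mm high. Two 82 mm wide jambs, 140 mm deep, stand either side of the opening from the floor to the top of the opening. A 94 mm thick head sits across the top of both jambs, spanning the full outside width of the frame.


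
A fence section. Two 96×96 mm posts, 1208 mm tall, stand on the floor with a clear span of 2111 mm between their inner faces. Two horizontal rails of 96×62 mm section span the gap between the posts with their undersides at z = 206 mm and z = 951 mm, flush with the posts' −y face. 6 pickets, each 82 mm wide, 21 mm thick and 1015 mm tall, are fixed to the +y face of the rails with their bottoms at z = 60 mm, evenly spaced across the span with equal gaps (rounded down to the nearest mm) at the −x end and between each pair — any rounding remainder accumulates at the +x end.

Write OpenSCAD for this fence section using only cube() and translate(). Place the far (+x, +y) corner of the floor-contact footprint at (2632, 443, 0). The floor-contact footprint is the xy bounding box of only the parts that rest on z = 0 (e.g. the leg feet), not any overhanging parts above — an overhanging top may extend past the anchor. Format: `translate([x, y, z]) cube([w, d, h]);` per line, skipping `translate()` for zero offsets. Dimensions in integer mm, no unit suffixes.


translate([329, 347, 0]) cube([96, 96, 1208]);
translate([2536, 347, 0]) cube([96, 96, 1208]);
translate([425, 347, 206]) cube([2111, 96, 62]);
translate([425, 347, 951]) cube([2111, 96, 62]);
translate([656, 443, 60]) cube([82, 21, 1015]);
translate([969, 443, 60]) cube([82, 21, 1015]);
translate([1282, 443, 60]) cube([82, 21, 1015]);
translate([1595, 443, 60]) cube([82, 21, 1015]);
translate([1908, 443, 60]) cube([82, 21, 1015]);
translate([2221, 443, 60]) cube([82, 21, 1015]);


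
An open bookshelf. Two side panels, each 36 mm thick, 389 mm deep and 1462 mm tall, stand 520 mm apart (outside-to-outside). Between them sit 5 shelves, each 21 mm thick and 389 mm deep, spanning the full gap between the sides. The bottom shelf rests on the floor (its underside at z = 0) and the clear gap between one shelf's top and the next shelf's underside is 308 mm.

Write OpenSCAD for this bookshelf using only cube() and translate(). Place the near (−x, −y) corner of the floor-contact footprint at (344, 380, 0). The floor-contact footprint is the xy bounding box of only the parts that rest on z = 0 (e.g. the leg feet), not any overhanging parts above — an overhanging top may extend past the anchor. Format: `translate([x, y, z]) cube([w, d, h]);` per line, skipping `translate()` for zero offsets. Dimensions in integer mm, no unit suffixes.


translate([344, 380, 0]) cube([36, 389, 1462]);
translate([828, 380, 0]) cube([36, 389, 1462]);
translate([380, 380, 0]) cube([448, 389, 21]);
translate([380, 380, 329]) cube([448, 389, 21]);
translate([380, 380, 658]) cube([448, 389, 21]);
translate([380, 380, 987]) cube([448, 389, 21]);
translate([380, 380, 1316]) cube([448, 389, 21]);


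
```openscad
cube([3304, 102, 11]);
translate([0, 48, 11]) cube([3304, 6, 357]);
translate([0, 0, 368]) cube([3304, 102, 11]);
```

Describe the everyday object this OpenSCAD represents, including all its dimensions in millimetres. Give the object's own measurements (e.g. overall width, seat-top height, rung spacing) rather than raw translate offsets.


An I-beam lying along x, 3304 mm long. Overall section height 379 mm. Two flanges 102 mm wide (y) and 11 mm thick, one on the floor and one at the top; a web 6 mm thick runs between them, centred on the flange width.


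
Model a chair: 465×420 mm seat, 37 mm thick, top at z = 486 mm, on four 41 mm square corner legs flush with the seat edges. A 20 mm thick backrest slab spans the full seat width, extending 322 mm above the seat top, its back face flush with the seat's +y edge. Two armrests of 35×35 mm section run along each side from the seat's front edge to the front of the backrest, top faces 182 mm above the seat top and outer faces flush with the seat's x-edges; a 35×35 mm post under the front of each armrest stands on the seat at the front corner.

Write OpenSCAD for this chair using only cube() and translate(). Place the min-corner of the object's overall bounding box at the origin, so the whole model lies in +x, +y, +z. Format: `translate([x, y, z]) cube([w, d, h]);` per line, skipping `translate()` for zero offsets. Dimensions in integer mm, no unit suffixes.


translate([0, 0, 449]) cube([465, 420, 37]);
cube([41, 41, 449]);
translate([424, 0, 0]) cube([41, 41, 449]);
translate([0, 379, 0]) cube([41, 41, 449]);
translate([424, 379, 0]) cube([41, 41, 449]);
translate([0, 400, 486]) cube([465, 20, 322]);
translate([0, 0, 633]) cube([35, 400, 35]);
translate([430, 0, 633]) cube([35, 400, 35]);
translate([0, 0, 486]) cube([35, 35, 147]);
translate([430, 0, 486]) cube([35, 35, 147]);


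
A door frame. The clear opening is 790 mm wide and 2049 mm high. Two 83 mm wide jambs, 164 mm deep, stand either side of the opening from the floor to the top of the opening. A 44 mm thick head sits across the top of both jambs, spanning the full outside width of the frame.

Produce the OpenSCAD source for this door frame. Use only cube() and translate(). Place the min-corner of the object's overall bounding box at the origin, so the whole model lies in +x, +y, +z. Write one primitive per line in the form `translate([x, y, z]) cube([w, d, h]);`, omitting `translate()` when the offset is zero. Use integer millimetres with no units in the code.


cube([83, 164, 2049]);
translate([873, 0, 0]) cube([83, 164, 2049]);
translate([0, 0, 2049]) cube([956, 164, 44]);


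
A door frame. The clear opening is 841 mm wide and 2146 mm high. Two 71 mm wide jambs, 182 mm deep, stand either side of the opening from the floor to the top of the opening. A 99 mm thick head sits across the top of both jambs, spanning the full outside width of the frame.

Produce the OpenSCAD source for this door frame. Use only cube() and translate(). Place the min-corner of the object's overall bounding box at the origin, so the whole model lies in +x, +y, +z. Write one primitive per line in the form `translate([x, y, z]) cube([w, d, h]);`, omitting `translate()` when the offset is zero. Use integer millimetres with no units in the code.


cube([71, 182, 2146]);
translate([912, 0, 0]) cube([71, 182, 2146]);
translate([0, 0, 2146]) cube([983, 182, 99]);


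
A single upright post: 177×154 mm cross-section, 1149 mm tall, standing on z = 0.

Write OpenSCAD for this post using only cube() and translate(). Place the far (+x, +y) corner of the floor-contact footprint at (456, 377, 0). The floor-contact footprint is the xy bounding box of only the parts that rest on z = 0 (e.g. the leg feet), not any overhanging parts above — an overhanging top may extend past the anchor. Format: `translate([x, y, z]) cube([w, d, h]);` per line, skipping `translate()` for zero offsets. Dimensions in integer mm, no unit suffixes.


translate([279, 223, 0]) cube([177, 154, 1149]);


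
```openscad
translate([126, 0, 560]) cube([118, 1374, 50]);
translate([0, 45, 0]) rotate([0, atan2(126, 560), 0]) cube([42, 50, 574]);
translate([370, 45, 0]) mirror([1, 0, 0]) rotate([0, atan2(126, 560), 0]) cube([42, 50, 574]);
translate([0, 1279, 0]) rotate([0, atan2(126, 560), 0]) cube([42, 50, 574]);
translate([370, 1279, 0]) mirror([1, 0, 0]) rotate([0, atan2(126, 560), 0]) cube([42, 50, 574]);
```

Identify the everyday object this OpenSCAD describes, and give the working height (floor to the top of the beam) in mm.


A sawhorse. The overall height is 610 mm.

A beam across two mirrored pairs of raked legs — a sawhorse. The beam's underside is at z = 560 (matching the legs' vertical rise in atan2(126, 560)) and the beam is 50 mm tall, so its top is at 560 + 50 = 610 mm. The raked legs top out at the beam's underside, so that is the highest point.


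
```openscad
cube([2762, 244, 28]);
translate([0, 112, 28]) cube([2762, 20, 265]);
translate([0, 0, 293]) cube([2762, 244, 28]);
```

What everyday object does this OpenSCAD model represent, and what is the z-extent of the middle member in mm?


An I-beam. The web height is 265 mm.

Two wide flanges with a thin centred web — an I-beam. Overall 321 mm minus two 28 mm flanges gives a web of 321 − 2·28 = 265 mm.


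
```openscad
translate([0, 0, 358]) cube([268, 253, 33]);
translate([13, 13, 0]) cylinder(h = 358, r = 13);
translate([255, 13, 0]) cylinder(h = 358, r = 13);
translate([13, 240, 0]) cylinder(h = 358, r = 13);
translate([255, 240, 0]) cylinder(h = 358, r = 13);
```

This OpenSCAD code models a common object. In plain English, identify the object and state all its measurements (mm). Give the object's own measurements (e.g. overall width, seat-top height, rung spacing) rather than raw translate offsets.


A simple wooden stool: a rectangular seat 268 mm (x) by 253 mm (y), 33 mm thick, top face at z = 391 mm, on four round legs, each 26 mm in diameter. The legs rest on z = 0, each leg's axis is inset half a diameter from the nearest pair of seat edges (so the leg's bounding box is flush with the corner).


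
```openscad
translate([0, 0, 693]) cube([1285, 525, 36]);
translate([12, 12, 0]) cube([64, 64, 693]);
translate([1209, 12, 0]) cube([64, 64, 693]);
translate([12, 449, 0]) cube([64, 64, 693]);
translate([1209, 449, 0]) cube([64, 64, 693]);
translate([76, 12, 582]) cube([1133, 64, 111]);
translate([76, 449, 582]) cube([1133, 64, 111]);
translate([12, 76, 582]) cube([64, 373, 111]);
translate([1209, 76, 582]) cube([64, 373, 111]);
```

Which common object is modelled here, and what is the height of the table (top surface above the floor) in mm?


A table. The table height is 729 mm.

A 1285×525×36 slab sits at z = 693 on four 64 mm square posts — a table. The top surface is at 693 + 36 = 729 mm.


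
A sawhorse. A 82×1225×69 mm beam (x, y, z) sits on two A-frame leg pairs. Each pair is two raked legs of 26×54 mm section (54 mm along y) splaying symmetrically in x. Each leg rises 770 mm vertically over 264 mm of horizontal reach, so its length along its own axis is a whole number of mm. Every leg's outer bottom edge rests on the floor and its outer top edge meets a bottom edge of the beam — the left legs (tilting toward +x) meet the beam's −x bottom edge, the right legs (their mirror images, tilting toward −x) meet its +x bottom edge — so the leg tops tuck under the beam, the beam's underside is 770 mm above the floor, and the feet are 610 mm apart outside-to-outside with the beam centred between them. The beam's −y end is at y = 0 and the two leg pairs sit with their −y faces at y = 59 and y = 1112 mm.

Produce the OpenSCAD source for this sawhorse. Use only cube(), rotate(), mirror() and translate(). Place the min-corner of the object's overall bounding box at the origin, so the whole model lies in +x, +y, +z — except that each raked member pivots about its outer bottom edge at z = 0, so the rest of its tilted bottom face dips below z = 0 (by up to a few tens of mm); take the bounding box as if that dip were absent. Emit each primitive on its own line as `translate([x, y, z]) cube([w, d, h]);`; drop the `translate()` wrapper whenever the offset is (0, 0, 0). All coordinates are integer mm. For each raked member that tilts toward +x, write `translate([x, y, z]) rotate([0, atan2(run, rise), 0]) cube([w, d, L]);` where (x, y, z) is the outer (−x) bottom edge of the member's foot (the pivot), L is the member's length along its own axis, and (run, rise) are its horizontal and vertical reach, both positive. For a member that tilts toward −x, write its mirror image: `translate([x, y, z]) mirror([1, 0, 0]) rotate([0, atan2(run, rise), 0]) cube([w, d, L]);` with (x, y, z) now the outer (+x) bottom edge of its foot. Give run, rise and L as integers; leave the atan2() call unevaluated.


// leg length = √(264² + 770²) = 814
// right-leg outer foot x = 2·264 + 82 = 610
// beam min-corner = (264, 0, 770)
translate([264, 0, 770]) cube([82, 1225, 69]);
translate([0, 59, 0]) rotate([0, atan2(264, 770), 0]) cube([26, 54, 814]);
translate([610, 59, 0]) mirror([1, 0, 0]) rotate([0, atan2(264, 770), 0]) cube([26, 54, 814]);
translate([0, 1112, 0]) rotate([0, atan2(264, 770), 0]) cube([26, 54, 814]);
translate([610, 1112, 0]) mirror([1, 0, 0]) rotate([0, atan2(264, 770), 0]) cube([26, 54, 814]);


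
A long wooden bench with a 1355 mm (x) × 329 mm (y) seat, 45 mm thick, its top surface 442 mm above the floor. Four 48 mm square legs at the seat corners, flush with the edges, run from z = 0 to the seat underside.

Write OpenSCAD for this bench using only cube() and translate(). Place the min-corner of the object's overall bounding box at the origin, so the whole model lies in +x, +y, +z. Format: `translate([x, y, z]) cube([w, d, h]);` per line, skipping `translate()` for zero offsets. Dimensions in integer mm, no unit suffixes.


translate([0, 0, 397]) cube([1355, 329, 45]);
cube([48, 48, 397]);
translate([0, 281, 0]) cube([48, 48, 397]);
translate([1307, 0, 0]) cube([48, 48, 397]);
translate([1307, 281, 0]) cube([48, 48, 397]);


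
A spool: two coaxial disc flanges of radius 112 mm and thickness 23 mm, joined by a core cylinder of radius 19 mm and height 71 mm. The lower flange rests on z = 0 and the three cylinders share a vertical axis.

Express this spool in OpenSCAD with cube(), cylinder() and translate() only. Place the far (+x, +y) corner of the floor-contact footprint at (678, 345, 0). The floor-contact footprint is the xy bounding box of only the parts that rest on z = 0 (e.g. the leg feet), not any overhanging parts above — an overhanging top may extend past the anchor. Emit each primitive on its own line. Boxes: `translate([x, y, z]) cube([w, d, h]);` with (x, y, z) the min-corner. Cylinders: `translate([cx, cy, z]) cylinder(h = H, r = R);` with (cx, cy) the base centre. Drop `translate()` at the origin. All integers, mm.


translate([566, 233, 0]) cylinder(h = 23, r = 112);
translate([566, 233, 23]) cylinder(h = 71, r = 19);
translate([566, 233, 94]) cylinder(h = 23, r = 112);


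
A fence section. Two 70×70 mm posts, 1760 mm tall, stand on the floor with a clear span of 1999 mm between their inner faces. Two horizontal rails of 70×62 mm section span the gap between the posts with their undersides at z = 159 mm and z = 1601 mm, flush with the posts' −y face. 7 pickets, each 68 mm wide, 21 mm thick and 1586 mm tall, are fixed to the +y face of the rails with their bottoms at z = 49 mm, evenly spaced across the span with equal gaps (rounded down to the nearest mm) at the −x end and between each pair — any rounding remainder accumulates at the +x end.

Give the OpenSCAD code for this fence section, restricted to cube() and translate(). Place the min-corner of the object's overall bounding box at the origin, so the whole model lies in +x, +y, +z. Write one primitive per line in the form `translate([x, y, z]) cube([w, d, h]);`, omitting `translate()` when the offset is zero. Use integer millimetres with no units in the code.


cube([70, 70, 1760]);
translate([2069, 0, 0]) cube([70, 70, 1760]);
translate([70, 0, 159]) cube([1999, 70, 62]);
translate([70, 0, 1601]) cube([1999, 70, 62]);
translate([260, 70, 49]) cube([68, 21, 1586]);
translate([518, 70, 49]) cube([68, 21, 1586]);
translate([776, 70, 49]) cube([68, 21, 1586]);
translate([1034, 70, 49]) cube([68, 21, 1586]);
translate([1292, 70, 49]) cube([68, 21, 1586]);
translate([1550, 70, 49]) cube([68, 21, 1586]);
translate([1808, 70, 49]) cube([68, 21, 1586]);


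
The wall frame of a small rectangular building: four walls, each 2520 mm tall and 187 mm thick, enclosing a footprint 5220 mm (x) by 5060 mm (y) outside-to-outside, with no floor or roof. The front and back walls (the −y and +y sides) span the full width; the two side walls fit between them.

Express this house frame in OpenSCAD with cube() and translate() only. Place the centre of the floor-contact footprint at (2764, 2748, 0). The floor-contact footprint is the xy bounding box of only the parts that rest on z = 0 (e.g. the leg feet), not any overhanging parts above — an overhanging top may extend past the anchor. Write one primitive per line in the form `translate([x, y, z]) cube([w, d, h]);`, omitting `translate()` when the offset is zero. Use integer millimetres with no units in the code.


translate([154, 218, 0]) cube([5220, 187, 2520]);
translate([154, 5091, 0]) cube([5220, 187, 2520]);
translate([154, 405, 0]) cube([187, 4686, 2520]);
translate([5187, 405, 0]) cube([187, 4686, 2520]);


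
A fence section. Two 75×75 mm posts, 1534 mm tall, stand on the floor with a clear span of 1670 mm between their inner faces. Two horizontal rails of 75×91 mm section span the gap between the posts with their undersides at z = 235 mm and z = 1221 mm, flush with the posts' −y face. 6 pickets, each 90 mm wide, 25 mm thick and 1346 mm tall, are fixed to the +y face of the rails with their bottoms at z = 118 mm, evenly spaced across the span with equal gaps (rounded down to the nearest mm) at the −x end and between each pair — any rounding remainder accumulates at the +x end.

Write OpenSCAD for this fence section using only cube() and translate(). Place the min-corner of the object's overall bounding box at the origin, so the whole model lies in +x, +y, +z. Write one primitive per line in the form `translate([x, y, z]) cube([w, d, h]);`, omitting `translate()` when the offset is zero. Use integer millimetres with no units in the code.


cube([75, 75, 1534]);
translate([1745, 0, 0]) cube([75, 75, 1534]);
translate([75, 0, 235]) cube([1670, 75, 91]);
translate([75, 0, 1221]) cube([1670, 75, 91]);
translate([236, 75, 118]) cube([90, 25, 1346]);
translate([487, 75, 118]) cube([90, 25, 1346]);
translate([738, 75, 118]) cube([90, 25, 1346]);
translate([989, 75, 118]) cube([90, 25, 1346]);
translate([1240, 75, 118]) cube([90, 25, 1346]);
translate([1491, 75, 118]) cube([90, 25, 1346]);


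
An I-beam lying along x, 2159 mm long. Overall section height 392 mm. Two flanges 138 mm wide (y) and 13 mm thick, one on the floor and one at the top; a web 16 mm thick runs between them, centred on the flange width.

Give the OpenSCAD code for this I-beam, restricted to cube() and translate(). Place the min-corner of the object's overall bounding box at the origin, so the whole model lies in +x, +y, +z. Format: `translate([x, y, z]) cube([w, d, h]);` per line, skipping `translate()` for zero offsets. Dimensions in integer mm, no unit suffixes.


cube([2159, 138, 13]);
translate([0, 61, 13]) cube([2159, 16, 366]);
translate([0, 0, 379]) cube([2159, 138, 13]);


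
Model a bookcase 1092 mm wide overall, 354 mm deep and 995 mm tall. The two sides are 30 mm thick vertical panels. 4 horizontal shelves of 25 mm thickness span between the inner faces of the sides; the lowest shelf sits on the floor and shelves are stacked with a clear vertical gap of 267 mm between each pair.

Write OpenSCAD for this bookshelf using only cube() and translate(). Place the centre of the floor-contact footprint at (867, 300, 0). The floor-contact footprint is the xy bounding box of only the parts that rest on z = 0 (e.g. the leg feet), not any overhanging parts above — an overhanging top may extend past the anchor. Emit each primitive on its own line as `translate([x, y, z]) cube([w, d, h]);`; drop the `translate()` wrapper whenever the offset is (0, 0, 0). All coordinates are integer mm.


translate([321, 123, 0]) cube([30, 354, 995]);
translate([1383, 123, 0]) cube([30, 354, 995]);
translate([351, 123, 0]) cube([1032, 354, 25]);
translate([351, 123, 292]) cube([1032, 354, 25]);
translate([351, 123, 584]) cube([1032, 354, 25]);
translate([351, 123, 876]) cube([1032, 354, 25]);


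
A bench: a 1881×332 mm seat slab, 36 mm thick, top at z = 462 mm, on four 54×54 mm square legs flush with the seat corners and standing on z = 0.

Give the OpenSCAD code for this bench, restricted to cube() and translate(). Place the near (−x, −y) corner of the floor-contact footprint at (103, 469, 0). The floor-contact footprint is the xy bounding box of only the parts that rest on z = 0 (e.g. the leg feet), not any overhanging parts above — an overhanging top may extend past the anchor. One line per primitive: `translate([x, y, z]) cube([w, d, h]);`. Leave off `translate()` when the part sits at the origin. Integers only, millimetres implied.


translate([103, 469, 426]) cube([1881, 332, 36]);
translate([103, 469, 0]) cube([54, 54, 426]);
translate([103, 747, 0]) cube([54, 54, 426]);
translate([1930, 469, 0]) cube([54, 54, 426]);
translate([1930, 747, 0]) cube([54, 54, 426]);


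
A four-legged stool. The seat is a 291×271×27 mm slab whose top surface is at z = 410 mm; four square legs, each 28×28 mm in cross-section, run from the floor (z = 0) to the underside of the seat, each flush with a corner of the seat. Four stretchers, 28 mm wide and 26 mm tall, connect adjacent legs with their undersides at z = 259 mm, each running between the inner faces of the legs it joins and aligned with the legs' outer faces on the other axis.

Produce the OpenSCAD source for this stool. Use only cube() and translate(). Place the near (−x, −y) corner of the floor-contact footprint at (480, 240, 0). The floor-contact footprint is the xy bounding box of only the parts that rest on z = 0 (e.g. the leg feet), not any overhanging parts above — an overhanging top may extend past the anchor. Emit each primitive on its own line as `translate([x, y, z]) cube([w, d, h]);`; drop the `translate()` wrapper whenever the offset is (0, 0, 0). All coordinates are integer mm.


translate([480, 240, 383]) cube([291, 271, 27]);
translate([480, 240, 0]) cube([28, 28, 383]);
translate([743, 240, 0]) cube([28, 28, 383]);
translate([480, 483, 0]) cube([28, 28, 383]);
translate([743, 483, 0]) cube([28, 28, 383]);
translate([508, 240, 259]) cube([235, 28, 26]);
translate([508, 483, 259]) cube([235, 28, 26]);
translate([480, 268, 259]) cube([28, 215, 26]);
translate([743, 268, 259]) cube([28, 215, 26]);


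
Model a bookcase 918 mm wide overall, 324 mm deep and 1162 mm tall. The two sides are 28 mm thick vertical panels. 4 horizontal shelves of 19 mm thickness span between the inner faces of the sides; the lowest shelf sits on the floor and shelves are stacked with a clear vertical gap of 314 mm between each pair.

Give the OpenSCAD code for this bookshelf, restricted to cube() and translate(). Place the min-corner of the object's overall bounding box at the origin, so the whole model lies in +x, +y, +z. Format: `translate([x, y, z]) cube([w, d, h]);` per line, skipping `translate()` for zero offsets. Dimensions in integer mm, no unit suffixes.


cube([28, 324, 1162]);
translate([890, 0, 0]) cube([28, 324, 1162]);
translate([28, 0, 0]) cube([862, 324, 19]);
translate([28, 0, 333]) cube([862, 324, 19]);
translate([28, 0, 666]) cube([862, 324, 19]);
translate([28, 0, 999]) cube([862, 324, 19]);


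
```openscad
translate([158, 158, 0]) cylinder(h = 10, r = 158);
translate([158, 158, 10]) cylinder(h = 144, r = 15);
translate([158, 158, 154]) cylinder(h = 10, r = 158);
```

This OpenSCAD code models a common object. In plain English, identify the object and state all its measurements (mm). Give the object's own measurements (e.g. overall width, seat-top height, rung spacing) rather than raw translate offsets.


A spool: two coaxial disc flanges of radius 158 mm and thickness 10 mm, joined by a core cylinder of radius 15 mm and height 144 mm. The lower flange rests on z = 0 and the three cylinders share a vertical axis.


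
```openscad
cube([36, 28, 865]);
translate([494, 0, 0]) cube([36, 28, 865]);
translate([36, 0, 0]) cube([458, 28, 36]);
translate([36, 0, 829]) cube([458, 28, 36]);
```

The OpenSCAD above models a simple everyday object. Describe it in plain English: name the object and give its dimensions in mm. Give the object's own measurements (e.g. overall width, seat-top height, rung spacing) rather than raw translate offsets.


A rectangular picture frame lying in the x–z plane (depth along y). The opening is 458 mm wide (x) by 793 mm tall (z), surrounded by a border 36 mm wide on all four sides. The frame is 28 mm deep and is made of two full-height vertical stiles with two horizontal rails fitted between them.


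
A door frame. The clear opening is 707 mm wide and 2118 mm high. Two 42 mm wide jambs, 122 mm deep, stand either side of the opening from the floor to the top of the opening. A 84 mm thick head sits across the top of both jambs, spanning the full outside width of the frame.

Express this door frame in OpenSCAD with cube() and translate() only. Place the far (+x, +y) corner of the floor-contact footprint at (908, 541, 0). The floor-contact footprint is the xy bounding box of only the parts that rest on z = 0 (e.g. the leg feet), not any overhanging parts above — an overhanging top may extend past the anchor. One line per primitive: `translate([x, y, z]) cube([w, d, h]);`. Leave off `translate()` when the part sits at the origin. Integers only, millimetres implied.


translate([117, 419, 0]) cube([42, 122, 2118]);
translate([866, 419, 0]) cube([42, 122, 2118]);
translate([117, 419, 2118]) cube([791, 122, 84]);


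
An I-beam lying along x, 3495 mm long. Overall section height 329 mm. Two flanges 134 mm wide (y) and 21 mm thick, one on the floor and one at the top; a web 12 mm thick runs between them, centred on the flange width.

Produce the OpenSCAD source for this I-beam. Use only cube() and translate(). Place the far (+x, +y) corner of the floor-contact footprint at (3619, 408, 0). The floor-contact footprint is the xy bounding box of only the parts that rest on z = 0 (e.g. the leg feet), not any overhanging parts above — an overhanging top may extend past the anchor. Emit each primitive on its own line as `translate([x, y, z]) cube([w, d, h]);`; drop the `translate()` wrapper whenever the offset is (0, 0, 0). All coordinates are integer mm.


translate([124, 274, 0]) cube([3495, 134, 21]);
translate([124, 335, 21]) cube([3495, 12, 287]);
translate([124, 274, 308]) cube([3495, 134, 21]);


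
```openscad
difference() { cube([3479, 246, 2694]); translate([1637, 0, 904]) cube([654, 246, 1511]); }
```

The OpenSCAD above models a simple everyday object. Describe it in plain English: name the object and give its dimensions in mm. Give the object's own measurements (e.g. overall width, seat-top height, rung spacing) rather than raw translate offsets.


A wall 3479 mm long (x), 246 mm thick (y), 2694 mm tall, with a rectangular window opening cut through it. The opening is 654 mm wide and 1511 mm tall; its sill is at z = 904 mm and its near (−x) edge is 1637 mm from the wall's −x end. The opening passes through the full wall thickness.


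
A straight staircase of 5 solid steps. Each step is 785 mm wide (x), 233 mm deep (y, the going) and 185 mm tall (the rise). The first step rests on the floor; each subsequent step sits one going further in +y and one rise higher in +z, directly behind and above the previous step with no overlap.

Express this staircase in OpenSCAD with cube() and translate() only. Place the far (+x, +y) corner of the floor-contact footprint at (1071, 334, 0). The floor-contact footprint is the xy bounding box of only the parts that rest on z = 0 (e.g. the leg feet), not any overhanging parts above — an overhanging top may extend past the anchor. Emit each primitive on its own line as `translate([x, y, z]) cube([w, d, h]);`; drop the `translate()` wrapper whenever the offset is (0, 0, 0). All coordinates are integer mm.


translate([286, 101, 0]) cube([785, 233, 185]);
translate([286, 334, 185]) cube([785, 233, 185]);
translate([286, 567, 370]) cube([785, 233, 185]);
translate([286, 800, 555]) cube([785, 233, 185]);
translate([286, 1033, 740]) cube([785, 233, 185]);


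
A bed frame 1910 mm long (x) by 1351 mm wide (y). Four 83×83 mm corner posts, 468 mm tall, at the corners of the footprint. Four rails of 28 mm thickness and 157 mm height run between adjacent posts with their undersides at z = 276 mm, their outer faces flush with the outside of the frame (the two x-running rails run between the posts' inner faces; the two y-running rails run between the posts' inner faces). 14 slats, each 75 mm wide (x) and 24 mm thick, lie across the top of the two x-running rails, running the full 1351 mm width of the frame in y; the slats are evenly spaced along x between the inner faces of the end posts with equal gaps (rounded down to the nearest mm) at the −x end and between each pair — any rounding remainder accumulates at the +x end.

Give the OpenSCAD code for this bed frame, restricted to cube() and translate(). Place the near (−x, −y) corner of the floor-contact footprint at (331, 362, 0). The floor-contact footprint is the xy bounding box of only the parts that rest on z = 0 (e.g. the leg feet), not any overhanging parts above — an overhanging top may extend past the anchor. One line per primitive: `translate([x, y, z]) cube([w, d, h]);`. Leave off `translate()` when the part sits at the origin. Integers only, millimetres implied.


translate([331, 362, 0]) cube([83, 83, 468]);
translate([331, 1630, 0]) cube([83, 83, 468]);
translate([2158, 362, 0]) cube([83, 83, 468]);
translate([2158, 1630, 0]) cube([83, 83, 468]);
translate([414, 362, 276]) cube([1744, 28, 157]);
translate([414, 1685, 276]) cube([1744, 28, 157]);
translate([331, 445, 276]) cube([28, 1185, 157]);
translate([2213, 445, 276]) cube([28, 1185, 157]);
translate([460, 362, 433]) cube([75, 1351, 24]);
translate([581, 362, 433]) cube([75, 1351, 24]);
translate([702, 362, 433]) cube([75, 1351, 24]);
translate([823, 362, 433]) cube([75, 1351, 24]);
translate([944, 362, 433]) cube([75, 1351, 24]);
translate([1065, 362, 433]) cube([75, 1351, 24]);
translate([1186, 362, 433]) cube([75, 1351, 24]);
translate([1307, 362, 433]) cube([75, 1351, 24]);
translate([1428, 362, 433]) cube([75, 1351, 24]);
translate([1549, 362, 433]) cube([75, 1351, 24]);
translate([1670, 362, 433]) cube([75, 1351, 24]);
translate([1791, 362, 433]) cube([75, 1351, 24]);
translate([1912, 362, 433]) cube([75, 1351, 24]);
translate([2033, 362, 433]) cube([75, 1351, 24]);


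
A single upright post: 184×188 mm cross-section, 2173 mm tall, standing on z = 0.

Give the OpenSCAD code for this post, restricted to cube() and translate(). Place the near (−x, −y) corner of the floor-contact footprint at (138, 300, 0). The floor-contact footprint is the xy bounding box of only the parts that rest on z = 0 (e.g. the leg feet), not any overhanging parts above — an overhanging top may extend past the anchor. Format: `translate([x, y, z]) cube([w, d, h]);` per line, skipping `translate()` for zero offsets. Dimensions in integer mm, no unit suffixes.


translate([138, 300, 0]) cube([184, 188, 2173]);


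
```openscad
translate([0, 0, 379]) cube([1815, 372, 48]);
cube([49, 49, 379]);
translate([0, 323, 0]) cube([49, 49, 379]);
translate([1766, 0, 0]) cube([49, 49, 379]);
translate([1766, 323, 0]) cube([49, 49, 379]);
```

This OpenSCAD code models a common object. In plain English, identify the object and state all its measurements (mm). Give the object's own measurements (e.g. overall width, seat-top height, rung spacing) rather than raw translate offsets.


A long wooden bench with a 1815 mm (x) × 372 mm (y) seat, 48 mm thick, its top surface 427 mm above the floor. Four 49 mm square legs at the seat corners, flush with the edges, run from z = 0 to the seat underside.


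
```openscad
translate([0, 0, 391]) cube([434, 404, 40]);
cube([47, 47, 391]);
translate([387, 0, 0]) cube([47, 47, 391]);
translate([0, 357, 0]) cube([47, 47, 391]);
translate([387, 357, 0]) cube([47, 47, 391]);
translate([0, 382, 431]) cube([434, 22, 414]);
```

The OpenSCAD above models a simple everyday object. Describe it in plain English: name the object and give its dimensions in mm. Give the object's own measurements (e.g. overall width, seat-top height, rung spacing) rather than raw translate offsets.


A chair. The seat is a 434×404×40 mm slab with its top at z = 431 mm, on four 47×47 mm corner legs (flush with the seat edges, standing on z = 0). A flat backrest 22 mm thick, 414 mm tall, spans the full seat width and rises from the seat top along its +y edge, rear face flush with the rear of the seat.


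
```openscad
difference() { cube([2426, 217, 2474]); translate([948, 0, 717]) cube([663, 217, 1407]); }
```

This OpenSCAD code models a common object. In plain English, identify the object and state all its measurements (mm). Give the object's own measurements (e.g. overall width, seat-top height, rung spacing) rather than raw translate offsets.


A wall 2426 mm long (x), 217 mm thick (y), 2474 mm tall, with a rectangular window opening cut through it. The opening is 663 mm wide and 1407 mm tall; its sill is at z = 717 mm and its near (−x) edge is 948 mm from the wall's −x end. The opening passes through the full wall thickness.


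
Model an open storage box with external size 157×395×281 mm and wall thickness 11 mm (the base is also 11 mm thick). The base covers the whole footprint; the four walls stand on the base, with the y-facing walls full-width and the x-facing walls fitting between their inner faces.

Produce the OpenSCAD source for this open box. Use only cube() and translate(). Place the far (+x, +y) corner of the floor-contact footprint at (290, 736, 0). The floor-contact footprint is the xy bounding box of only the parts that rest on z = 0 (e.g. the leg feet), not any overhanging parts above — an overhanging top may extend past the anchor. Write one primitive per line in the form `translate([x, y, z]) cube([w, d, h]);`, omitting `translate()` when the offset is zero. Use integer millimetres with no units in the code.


translate([133, 341, 0]) cube([157, 395, 11]);
translate([133, 341, 11]) cube([157, 11, 270]);
translate([133, 725, 11]) cube([157, 11, 270]);
translate([133, 352, 11]) cube([11, 373, 270]);
translate([279, 352, 11]) cube([11, 373, 270]);
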